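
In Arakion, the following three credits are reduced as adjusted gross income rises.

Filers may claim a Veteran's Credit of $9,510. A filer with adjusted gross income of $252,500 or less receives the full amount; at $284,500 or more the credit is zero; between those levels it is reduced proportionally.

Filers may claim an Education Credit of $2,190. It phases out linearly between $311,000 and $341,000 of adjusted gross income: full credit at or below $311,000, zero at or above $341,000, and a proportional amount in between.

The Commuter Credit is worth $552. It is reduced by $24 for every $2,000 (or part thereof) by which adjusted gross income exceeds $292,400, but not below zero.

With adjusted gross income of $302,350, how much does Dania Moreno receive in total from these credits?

$2,622

Veteran's Credit: $302,350 is at or above $284,500, so the credit is $0.
Education Credit: $302,350 is at or below the $311,000 threshold, so the full $2,190 applies.
Commuter Credit: income exceeds $292,400 by $9,950, which is 5 full-or-partial $2,000 increments; reduction = 5 × $24 = $120, leaving $432.
Total: $0 + $2,190 + $432 = $2,622.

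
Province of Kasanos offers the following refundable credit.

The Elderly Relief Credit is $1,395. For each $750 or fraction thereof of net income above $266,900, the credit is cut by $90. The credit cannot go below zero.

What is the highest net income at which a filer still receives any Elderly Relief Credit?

After 15 increments the reduction is 15 × $90 = $1,350, leaving $45; one more increment wipes it out. Increment 15 ends at excess 15 × $750 = $11,250, so the highest qualifying income is $266,900 + $11,250 = $278,150.

$278,150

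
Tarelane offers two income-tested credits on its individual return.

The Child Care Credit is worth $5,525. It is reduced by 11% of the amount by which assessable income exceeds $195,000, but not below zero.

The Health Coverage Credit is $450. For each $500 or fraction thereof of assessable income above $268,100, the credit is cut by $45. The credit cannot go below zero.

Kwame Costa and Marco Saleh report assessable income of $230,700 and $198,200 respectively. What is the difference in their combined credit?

Kwame ($230,700): Child Care Credit: 11% of the $35,700 excess over $195,000 is $3,927; credit = $5,525 − $3,927 = $1,598. Health Coverage Credit: $230,700 is at or below the $268,100 threshold, so the full $450 applies. total $1,598 + $450 = $2,048
Marco ($198,200): Child Care Credit: 11% of the $3,200 excess over $195,000 is $352; credit = $5,525 − $352 = $5,173. Health Coverage Credit: $198,200 is at or below the $268,100 threshold, so the full $450 applies. total $5,173 + $450 = $5,623
Difference: |$2,048 − $5,623| = $3,575.

$3,575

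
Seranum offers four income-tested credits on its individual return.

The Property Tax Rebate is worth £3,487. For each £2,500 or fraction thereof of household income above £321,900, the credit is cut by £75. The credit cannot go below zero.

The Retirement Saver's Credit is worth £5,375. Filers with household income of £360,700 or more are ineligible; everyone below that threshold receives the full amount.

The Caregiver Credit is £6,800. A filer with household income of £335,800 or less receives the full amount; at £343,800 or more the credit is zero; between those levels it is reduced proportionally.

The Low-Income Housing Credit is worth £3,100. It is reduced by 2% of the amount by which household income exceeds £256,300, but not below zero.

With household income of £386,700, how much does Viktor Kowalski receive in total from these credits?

£2,029

Property Tax Rebate: income exceeds £321,900 by £64,800, which is 26 full-or-partial £2,500 increments; reduction = 26 × £75 = £1,950, leaving £1,537.
Retirement Saver's Credit: £386,700 meets or exceeds the £360,700 cutoff, so the credit is £0.
Caregiver Credit: £386,700 is at or above £343,800, so the credit is £0.
Low-Income Housing Credit: 2% of the £130,400 excess over £256,300 is £2,608; credit = £3,100 − £2,608 = £492.
Total: £1,537 + £0 + £0 + £492 = £2,029.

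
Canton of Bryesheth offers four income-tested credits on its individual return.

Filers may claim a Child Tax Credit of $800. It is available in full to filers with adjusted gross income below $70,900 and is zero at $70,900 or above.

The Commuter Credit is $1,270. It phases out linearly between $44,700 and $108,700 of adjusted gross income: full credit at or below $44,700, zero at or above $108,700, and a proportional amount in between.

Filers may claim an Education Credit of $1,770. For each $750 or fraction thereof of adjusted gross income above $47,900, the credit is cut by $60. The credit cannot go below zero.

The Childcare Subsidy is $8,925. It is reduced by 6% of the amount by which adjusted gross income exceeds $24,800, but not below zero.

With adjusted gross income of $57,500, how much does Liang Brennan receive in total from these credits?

Child Tax Credit: $57,500 is below the $70,900 cutoff, so the full $800 applies.
Commuter Credit: $57,500 is $12,800 into a $64,000 phase-out range, leaving 51,200/64,000 of the credit: $1,270 × 51,200/64,000 = $1,016.
Education Credit: income exceeds $47,900 by $9,600, which is 13 full-or-partial $750 increments; reduction = 13 × $60 = $780, leaving $990.
Childcare Subsidy: 6% of the $32,700 excess over $24,800 is $1,962; credit = $8,925 − $1,962 = $6,963.
Total: $800 + $1,016 + $990 + $6,963 = $9,769.

$9,769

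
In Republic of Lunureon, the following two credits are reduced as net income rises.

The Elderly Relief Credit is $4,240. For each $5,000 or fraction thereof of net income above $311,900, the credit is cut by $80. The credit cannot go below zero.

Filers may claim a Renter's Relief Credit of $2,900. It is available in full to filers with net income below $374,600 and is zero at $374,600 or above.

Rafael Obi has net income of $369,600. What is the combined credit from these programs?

Elderly Relief Credit: income exceeds $311,900 by $57,700, which is 12 full-or-partial $5,000 increments; reduction = 12 × $80 = $960, leaving $3,280.
Renter's Relief Credit: $369,600 is below the $374,600 cutoff, so the full $2,900 applies.
Total: $3,280 + $2,900 = $6,180.

$6,180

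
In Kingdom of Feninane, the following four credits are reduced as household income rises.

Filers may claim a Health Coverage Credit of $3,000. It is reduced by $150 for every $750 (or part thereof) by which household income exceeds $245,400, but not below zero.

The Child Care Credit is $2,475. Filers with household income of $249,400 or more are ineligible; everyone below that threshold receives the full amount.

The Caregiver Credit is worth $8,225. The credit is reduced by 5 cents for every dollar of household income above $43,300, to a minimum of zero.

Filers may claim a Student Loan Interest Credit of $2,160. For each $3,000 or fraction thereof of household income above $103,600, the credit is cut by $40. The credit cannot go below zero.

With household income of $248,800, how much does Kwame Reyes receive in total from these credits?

$4,925

Health Coverage Credit: income exceeds $245,400 by $3,400, which is 5 full-or-partial $750 increments; reduction = 5 × $150 = $750, leaving $2,250.
Child Care Credit: $248,800 is below the $249,400 cutoff, so the full $2,475 applies.
Caregiver Credit: 5% of the $205,500 excess over $43,300 is $10,275 ≥ base, so the credit is $0.
Student Loan Interest Credit: income exceeds $103,600 by $145,200, which is 49 full-or-partial $3,000 increments; reduction = 49 × $40 = $1,960, leaving $200.
Total: $2,250 + $2,475 + $0 + $200 = $4,925.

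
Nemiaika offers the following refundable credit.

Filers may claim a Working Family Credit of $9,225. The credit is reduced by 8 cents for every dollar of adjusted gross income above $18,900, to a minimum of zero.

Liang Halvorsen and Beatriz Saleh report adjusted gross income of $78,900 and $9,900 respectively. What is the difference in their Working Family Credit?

$4,800

Liang ($78,900): Working Family Credit: 8% of the $60,000 excess over $18,900 is $4,800; credit = $9,225 − $4,800 = $4,425.
Beatriz ($9,900): Working Family Credit: $9,900 is at or below the $18,900 threshold, so the full $9,225 applies.
Difference: |$4,425 − $9,225| = $4,800.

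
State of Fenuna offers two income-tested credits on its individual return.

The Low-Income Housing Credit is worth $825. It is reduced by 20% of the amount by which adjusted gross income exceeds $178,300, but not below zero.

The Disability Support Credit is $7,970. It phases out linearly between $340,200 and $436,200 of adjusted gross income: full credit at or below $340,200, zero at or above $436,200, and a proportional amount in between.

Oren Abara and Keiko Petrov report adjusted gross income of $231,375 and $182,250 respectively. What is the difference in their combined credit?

Oren ($231,375): Low-Income Housing Credit: 20% of the $53,075 excess over $178,300 is $10,615 ≥ base, so the credit is $0. Disability Support Credit: $231,375 is at or below the $340,200 threshold, so the full $7,970 applies. total $0 + $7,970 = $7,970
Keiko ($182,250): Low-Income Housing Credit: 20% of the $3,950 excess over $178,300 is $790; credit = $825 − $790 = $35. Disability Support Credit: $182,250 is at or below the $340,200 threshold, so the full $7,970 applies. total $35 + $7,970 = $8,005
Difference: |$7,970 − $8,005| = $35.

$35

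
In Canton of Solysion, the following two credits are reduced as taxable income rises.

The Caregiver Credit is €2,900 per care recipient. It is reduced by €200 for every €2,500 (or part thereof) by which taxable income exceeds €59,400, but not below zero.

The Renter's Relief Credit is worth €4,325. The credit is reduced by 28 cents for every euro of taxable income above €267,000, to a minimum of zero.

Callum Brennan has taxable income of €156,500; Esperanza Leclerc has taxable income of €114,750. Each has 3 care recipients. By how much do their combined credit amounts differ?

€3,200

Callum (€156,500): Caregiver Credit: base = 3 × €2,900 = €8,700. income exceeds €59,400 by €97,100, which is 39 full-or-partial €2,500 increments; reduction = 39 × €200 = €7,800, leaving €900. Renter's Relief Credit: €156,500 is at or below the €267,000 threshold, so the full €4,325 applies. total €900 + €4,325 = €5,225
Esperanza (€114,750): Caregiver Credit: base = 3 × €2,900 = €8,700. income exceeds €59,400 by €55,350, which is 23 full-or-partial €2,500 increments; reduction = 23 × €200 = €4,600, leaving €4,100. Renter's Relief Credit: €114,750 is at or below the €267,000 threshold, so the full €4,325 applies. total €4,100 + €4,325 = €8,425
Difference: |€5,225 − €8,425| = €3,200.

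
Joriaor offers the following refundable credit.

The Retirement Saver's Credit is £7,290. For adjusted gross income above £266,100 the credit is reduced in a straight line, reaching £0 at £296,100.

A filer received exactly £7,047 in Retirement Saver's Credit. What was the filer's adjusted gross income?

£267,100

£7,047 is 7,047/7,290 of the full £7,290, so 243/7,290 of the £30,000 range has been used: income = £266,100 + £30,000 × 243/7,290 = £267,100.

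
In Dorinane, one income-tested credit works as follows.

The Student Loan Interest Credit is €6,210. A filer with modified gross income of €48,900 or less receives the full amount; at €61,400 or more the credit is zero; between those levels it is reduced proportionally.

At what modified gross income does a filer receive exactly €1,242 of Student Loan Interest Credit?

€1,242 is 1,242/6,210 of the full €6,210, so 4,968/6,210 of the €12,500 range has been used: income = €48,900 + €12,500 × 4,968/6,210 = €58,900.

€58,900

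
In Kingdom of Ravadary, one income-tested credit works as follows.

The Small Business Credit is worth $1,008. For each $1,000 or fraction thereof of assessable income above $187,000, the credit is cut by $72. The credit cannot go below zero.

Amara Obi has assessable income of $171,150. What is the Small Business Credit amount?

$1,008

Small Business Credit: $171,150 is at or below the $187,000 threshold, so the full $1,008 applies.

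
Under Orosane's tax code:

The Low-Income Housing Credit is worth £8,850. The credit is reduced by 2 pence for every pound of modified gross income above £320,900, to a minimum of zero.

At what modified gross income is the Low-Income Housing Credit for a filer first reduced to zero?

The credit falls by 2% of each pound above £320,900, so it reaches zero when the excess is £8,850 / 2% = £442,500: income = £320,900 + £442,500 = £763,400.

£763,400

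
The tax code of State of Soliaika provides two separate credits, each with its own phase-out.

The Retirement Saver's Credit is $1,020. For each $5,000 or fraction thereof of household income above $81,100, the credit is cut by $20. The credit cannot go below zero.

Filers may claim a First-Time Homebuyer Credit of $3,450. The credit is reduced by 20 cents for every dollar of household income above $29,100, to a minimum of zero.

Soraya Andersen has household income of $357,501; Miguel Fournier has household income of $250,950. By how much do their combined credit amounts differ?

$340

Soraya ($357,501): Retirement Saver's Credit: income exceeds $81,100 by $276,401 → 56 increments × $20 = $1,120 ≥ base, so the credit is $0. First-Time Homebuyer Credit: 20% of the $328,401 excess over $29,100 is $65,680.20 ≥ base, so the credit is $0. total $0 + $0 = $0
Miguel ($250,950): Retirement Saver's Credit: income exceeds $81,100 by $169,850, which is 34 full-or-partial $5,000 increments; reduction = 34 × $20 = $680, leaving $340. First-Time Homebuyer Credit: 20% of the $221,850 excess over $29,100 is $44,370 ≥ base, so the credit is $0. total $340 + $0 = $340
Difference: |$0 − $340| = $340.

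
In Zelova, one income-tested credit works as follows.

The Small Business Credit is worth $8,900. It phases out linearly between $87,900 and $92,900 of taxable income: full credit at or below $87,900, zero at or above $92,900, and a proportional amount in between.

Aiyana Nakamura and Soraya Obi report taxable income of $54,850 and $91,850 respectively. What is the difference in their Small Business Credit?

Aiyana ($54,850): Small Business Credit: $54,850 is at or below the $87,900 threshold, so the full $8,900 applies.
Soraya ($91,850): Small Business Credit: $91,850 is $3,950 into a $5,000 phase-out range, leaving 1,050/5,000 of the credit: $8,900 × 1,050/5,000 = $1,869.
Difference: |$8,900 − $1,869| = $7,031.

$7,031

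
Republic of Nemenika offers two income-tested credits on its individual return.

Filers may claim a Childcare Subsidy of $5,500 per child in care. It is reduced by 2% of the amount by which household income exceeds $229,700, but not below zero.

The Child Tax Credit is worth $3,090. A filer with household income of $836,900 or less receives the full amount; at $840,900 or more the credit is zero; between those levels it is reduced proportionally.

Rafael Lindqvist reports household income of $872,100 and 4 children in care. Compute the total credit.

Childcare Subsidy: base = 4 × $5,500 = $22,000. 2% of the $642,400 excess over $229,700 is $12,848; credit = $22,000 − $12,848 = $9,152.
Child Tax Credit: $872,100 is at or above $840,900, so the credit is $0.
Total: $9,152 + $0 = $9,152.

$9,152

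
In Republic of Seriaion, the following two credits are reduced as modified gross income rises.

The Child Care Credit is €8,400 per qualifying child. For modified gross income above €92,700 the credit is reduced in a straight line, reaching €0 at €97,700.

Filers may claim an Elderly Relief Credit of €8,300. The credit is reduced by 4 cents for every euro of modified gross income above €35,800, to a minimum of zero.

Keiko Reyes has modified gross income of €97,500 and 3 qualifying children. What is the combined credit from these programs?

Child Care Credit: base = 3 × €8,400 = €25,200. €97,500 is €4,800 into a €5,000 phase-out range, leaving 200/5,000 of the credit: €25,200 × 200/5,000 = €1,008.
Elderly Relief Credit: 4% of the €61,700 excess over €35,800 is €2,468; credit = €8,300 − €2,468 = €5,832.
Total: €1,008 + €5,832 = €6,840.

€6,840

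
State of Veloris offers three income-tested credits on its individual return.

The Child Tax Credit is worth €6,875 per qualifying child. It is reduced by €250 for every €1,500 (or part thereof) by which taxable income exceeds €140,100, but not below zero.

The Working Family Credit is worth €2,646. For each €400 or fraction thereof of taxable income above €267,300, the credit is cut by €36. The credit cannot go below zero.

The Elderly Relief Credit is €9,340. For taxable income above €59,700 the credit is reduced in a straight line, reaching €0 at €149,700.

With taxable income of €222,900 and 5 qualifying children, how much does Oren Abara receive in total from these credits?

Child Tax Credit: base = 5 × €6,875 = €34,375. income exceeds €140,100 by €82,800, which is 56 full-or-partial €1,500 increments; reduction = 56 × €250 = €14,000, leaving €20,375.
Working Family Credit: €222,900 is at or below the €267,300 threshold, so the full €2,646 applies.
Elderly Relief Credit: €222,900 is at or above €149,700, so the credit is €0.
Total: €20,375 + €2,646 + €0 = €23,021.

€23,021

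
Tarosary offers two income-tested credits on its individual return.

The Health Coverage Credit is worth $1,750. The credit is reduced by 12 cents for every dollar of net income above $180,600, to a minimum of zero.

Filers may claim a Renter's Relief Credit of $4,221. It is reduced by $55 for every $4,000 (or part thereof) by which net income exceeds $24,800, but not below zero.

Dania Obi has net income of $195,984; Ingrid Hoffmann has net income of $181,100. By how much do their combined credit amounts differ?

$1,855

Dania ($195,984): Health Coverage Credit: 12% of the $15,384 excess over $180,600 is $1,846.08 ≥ base, so the credit is $0. Renter's Relief Credit: income exceeds $24,800 by $171,184, which is 43 full-or-partial $4,000 increments; reduction = 43 × $55 = $2,365, leaving $1,856. total $0 + $1,856 = $1,856
Ingrid ($181,100): Health Coverage Credit: 12% of the $500 excess over $180,600 is $60; credit = $1,750 − $60 = $1,690. Renter's Relief Credit: income exceeds $24,800 by $156,300, which is 40 full-or-partial $4,000 increments; reduction = 40 × $55 = $2,200, leaving $2,021. total $1,690 + $2,021 = $3,711
Difference: |$1,856 − $3,711| = $1,855.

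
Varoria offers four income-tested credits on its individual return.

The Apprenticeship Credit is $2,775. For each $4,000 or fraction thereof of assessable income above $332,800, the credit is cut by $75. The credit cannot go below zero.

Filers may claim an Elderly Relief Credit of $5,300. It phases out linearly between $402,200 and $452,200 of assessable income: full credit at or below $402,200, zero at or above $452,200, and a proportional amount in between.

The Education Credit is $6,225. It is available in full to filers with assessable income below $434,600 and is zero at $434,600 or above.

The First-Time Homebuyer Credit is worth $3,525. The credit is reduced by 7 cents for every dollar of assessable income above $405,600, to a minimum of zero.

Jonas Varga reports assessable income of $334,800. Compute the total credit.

Apprenticeship Credit: income exceeds $332,800 by $2,000, which is 1 full-or-partial $4,000 increment; reduction = 1 × $75 = $75, leaving $2,700.
Elderly Relief Credit: $334,800 is at or below the $402,200 threshold, so the full $5,300 applies.
Education Credit: $334,800 is below the $434,600 cutoff, so the full $6,225 applies.
First-Time Homebuyer Credit: $334,800 is at or below the $405,600 threshold, so the full $3,525 applies.
Total: $2,700 + $5,300 + $6,225 + $3,525 = $17,750.

$17,750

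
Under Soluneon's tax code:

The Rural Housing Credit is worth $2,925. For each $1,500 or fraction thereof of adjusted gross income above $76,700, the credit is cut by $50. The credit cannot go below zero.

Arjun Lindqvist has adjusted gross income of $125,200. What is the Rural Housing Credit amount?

Rural Housing Credit: income exceeds $76,700 by $48,500, which is 33 full-or-partial $1,500 increments; reduction = 33 × $50 = $1,650, leaving $1,275.

$1,275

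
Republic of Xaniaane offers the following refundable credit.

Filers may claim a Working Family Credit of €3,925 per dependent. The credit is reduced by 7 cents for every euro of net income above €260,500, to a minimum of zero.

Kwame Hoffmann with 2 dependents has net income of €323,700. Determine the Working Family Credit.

€3,426

Working Family Credit: base = 2 × €3,925 = €7,850. 7% of the €63,200 excess over €260,500 is €4,424; credit = €7,850 − €4,424 = €3,426.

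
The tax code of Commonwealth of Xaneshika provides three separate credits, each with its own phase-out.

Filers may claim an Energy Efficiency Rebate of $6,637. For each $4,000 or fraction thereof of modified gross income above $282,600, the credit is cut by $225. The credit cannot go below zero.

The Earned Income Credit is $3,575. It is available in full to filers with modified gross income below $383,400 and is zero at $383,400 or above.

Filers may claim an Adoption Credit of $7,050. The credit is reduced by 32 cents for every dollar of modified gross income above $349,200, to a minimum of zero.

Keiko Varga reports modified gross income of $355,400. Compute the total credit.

$11,003

Energy Efficiency Rebate: income exceeds $282,600 by $72,800, which is 19 full-or-partial $4,000 increments; reduction = 19 × $225 = $4,275, leaving $2,362.
Earned Income Credit: $355,400 is below the $383,400 cutoff, so the full $3,575 applies.
Adoption Credit: 32% of the $6,200 excess over $349,200 is $1,984; credit = $7,050 − $1,984 = $5,066.
Total: $2,362 + $3,575 + $5,066 = $11,003.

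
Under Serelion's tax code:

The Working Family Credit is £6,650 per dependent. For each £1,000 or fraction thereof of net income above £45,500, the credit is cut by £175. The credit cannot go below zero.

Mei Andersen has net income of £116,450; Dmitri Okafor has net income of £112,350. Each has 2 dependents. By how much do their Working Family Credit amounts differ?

Mei (£116,450): Working Family Credit: base = 2 × £6,650 = £13,300. income exceeds £45,500 by £70,950, which is 71 full-or-partial £1,000 increments; reduction = 71 × £175 = £12,425, leaving £875.
Dmitri (£112,350): Working Family Credit: base = 2 × £6,650 = £13,300. income exceeds £45,500 by £66,850, which is 67 full-or-partial £1,000 increments; reduction = 67 × £175 = £11,725, leaving £1,575.
Difference: |£875 − £1,575| = £700.

£700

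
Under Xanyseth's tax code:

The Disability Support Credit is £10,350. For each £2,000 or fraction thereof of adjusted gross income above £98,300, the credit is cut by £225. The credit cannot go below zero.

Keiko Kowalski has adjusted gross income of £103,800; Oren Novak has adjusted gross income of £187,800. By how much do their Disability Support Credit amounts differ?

Keiko (£103,800): Disability Support Credit: income exceeds £98,300 by £5,500, which is 3 full-or-partial £2,000 increments; reduction = 3 × £225 = £675, leaving £9,675.
Oren (£187,800): Disability Support Credit: income exceeds £98,300 by £89,500, which is 45 full-or-partial £2,000 increments; reduction = 45 × £225 = £10,125, leaving £225.
Difference: |£9,675 − £225| = £9,450.

£9,450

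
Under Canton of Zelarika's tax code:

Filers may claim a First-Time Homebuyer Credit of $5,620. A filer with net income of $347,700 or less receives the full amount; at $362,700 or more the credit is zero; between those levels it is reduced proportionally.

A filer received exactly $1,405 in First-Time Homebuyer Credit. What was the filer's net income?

$358,950

$1,405 is 1,405/5,620 of the full $5,620, so 4,215/5,620 of the $15,000 range has been used: income = $347,700 + $15,000 × 4,215/5,620 = $358,950.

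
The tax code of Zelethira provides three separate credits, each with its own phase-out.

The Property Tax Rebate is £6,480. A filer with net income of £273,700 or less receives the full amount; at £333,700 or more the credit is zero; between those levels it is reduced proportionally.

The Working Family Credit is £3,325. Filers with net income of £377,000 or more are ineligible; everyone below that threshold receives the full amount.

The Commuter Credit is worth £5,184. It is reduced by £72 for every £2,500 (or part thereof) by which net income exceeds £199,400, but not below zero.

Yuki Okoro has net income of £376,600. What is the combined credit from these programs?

Property Tax Rebate: £376,600 is at or above £333,700, so the credit is £0.
Working Family Credit: £376,600 is below the £377,000 cutoff, so the full £3,325 applies.
Commuter Credit: income exceeds £199,400 by £177,200, which is 71 full-or-partial £2,500 increments; reduction = 71 × £72 = £5,112, leaving £72.
Total: £0 + £3,325 + £72 = £3,397.

£3,397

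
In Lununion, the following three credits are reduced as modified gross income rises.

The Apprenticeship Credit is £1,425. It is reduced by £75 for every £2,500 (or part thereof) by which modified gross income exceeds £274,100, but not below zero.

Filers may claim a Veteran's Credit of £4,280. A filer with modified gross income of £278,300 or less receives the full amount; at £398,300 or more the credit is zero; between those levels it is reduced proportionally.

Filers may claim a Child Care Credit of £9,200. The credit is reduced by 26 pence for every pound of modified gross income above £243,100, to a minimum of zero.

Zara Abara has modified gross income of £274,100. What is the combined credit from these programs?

£6,845

Apprenticeship Credit: £274,100 is at or below the £274,100 threshold, so the full £1,425 applies.
Veteran's Credit: £274,100 is at or below the £278,300 threshold, so the full £4,280 applies.
Child Care Credit: 26% of the £31,000 excess over £243,100 is £8,060; credit = £9,200 − £8,060 = £1,140.
Total: £1,425 + £4,280 + £1,140 = £6,845.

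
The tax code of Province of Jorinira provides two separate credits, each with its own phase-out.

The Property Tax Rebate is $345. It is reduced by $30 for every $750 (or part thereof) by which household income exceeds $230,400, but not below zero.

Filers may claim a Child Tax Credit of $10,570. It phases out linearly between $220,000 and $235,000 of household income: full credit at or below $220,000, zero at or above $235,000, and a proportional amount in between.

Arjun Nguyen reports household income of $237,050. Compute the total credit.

Property Tax Rebate: income exceeds $230,400 by $6,650, which is 9 full-or-partial $750 increments; reduction = 9 × $30 = $270, leaving $75.
Child Tax Credit: $237,050 is at or above $235,000, so the credit is $0.
Total: $75 + $0 = $75.

$75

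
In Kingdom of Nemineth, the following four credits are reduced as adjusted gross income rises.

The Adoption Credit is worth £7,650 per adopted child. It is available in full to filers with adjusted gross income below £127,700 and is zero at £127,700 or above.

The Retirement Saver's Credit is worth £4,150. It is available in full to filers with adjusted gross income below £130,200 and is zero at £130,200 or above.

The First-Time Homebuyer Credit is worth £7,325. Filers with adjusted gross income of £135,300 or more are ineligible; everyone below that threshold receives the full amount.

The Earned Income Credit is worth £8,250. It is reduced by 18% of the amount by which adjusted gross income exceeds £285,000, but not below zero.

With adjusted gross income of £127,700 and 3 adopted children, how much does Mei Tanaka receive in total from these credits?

Adoption Credit: base = 3 × £7,650 = £22,950. £127,700 meets or exceeds the £127,700 cutoff, so the credit is £0.
Retirement Saver's Credit: £127,700 is below the £130,200 cutoff, so the full £4,150 applies.
First-Time Homebuyer Credit: £127,700 is below the £135,300 cutoff, so the full £7,325 applies.
Earned Income Credit: £127,700 is at or below the £285,000 threshold, so the full £8,250 applies.
Total: £0 + £4,150 + £7,325 + £8,250 = £19,725.

£19,725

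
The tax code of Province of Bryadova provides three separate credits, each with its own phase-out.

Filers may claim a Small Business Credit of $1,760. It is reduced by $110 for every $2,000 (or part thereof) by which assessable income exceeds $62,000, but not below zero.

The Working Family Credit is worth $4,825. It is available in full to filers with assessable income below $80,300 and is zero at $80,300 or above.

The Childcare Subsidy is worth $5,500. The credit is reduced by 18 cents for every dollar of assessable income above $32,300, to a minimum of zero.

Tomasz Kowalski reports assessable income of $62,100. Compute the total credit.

Small Business Credit: income exceeds $62,000 by $100, which is 1 full-or-partial $2,000 increment; reduction = 1 × $110 = $110, leaving $1,650.
Working Family Credit: $62,100 is below the $80,300 cutoff, so the full $4,825 applies.
Childcare Subsidy: 18% of the $29,800 excess over $32,300 is $5,364; credit = $5,500 − $5,364 = $136.
Total: $1,650 + $4,825 + $136 = $6,611.

$6,611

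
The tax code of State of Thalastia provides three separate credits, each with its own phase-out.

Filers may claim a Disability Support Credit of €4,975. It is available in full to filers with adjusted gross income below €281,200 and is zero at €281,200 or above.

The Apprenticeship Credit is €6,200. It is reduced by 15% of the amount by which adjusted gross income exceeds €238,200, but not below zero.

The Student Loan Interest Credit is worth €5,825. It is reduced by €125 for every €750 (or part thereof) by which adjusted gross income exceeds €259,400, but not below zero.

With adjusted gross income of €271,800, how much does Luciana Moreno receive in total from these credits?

€9,835

Disability Support Credit: €271,800 is below the €281,200 cutoff, so the full €4,975 applies.
Apprenticeship Credit: 15% of the €33,600 excess over €238,200 is €5,040; credit = €6,200 − €5,040 = €1,160.
Student Loan Interest Credit: income exceeds €259,400 by €12,400, which is 17 full-or-partial €750 increments; reduction = 17 × €125 = €2,125, leaving €3,700.
Total: €4,975 + €1,160 + €3,700 = €9,835.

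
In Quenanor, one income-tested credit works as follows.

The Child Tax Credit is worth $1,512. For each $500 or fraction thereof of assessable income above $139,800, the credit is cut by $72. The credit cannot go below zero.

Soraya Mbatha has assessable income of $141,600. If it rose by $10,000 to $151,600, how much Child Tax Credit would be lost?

At $141,600 — income exceeds $139,800 by $1,800, which is 4 full-or-partial $500 increments; reduction = 4 × $72 = $288, leaving $1,224.
At $151,600 — income exceeds $139,800 by $11,800 → 24 increments × $72 = $1,728 ≥ base, so the credit is $0.
Lost: $1,224 − $0 = $1,224.

$1,224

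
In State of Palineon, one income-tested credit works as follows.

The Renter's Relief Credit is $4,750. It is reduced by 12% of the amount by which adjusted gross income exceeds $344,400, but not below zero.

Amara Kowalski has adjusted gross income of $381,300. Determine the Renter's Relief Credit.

$322

Renter's Relief Credit: 12% of the $36,900 excess over $344,400 is $4,428; credit = $4,750 − $4,428 = $322.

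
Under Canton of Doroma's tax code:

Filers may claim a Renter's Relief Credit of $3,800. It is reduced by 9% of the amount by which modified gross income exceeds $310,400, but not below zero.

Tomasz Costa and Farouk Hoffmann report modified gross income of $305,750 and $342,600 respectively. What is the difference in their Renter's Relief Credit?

Tomasz ($305,750): Renter's Relief Credit: $305,750 is at or below the $310,400 threshold, so the full $3,800 applies.
Farouk ($342,600): Renter's Relief Credit: 9% of the $32,200 excess over $310,400 is $2,898; credit = $3,800 − $2,898 = $902.
Difference: |$3,800 − $902| = $2,898.

$2,898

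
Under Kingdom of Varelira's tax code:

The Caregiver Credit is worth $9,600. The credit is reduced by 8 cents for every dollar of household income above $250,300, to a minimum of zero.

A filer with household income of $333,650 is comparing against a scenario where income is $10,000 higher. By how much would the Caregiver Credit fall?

$800

At $333,650 — 8% of the $83,350 excess over $250,300 is $6,668; credit = $9,600 − $6,668 = $2,932.
At $343,650 — 8% of the $93,350 excess over $250,300 is $7,468; credit = $9,600 − $7,468 = $2,132.
Lost: $2,932 − $2,132 = $800.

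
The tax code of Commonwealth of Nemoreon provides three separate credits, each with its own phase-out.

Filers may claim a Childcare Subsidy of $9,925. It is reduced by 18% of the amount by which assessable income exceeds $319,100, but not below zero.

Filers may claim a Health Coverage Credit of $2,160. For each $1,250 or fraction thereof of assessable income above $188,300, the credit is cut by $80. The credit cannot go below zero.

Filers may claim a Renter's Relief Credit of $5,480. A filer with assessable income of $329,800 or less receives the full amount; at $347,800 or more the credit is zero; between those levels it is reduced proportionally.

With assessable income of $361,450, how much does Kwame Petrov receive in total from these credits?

$2,302

Childcare Subsidy: 18% of the $42,350 excess over $319,100 is $7,623; credit = $9,925 − $7,623 = $2,302.
Health Coverage Credit: income exceeds $188,300 by $173,150 → 139 increments × $80 = $11,120 ≥ base, so the credit is $0.
Renter's Relief Credit: $361,450 is at or above $347,800, so the credit is $0.
Total: $2,302 + $0 + $0 = $2,302.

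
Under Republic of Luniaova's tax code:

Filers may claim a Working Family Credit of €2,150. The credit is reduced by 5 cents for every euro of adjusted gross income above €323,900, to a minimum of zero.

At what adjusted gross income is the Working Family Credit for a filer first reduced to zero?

€366,900

The credit falls by 5% of each euro above €323,900, so it reaches zero when the excess is €2,150 / 5% = €43,000: income = €323,900 + €43,000 = €366,900.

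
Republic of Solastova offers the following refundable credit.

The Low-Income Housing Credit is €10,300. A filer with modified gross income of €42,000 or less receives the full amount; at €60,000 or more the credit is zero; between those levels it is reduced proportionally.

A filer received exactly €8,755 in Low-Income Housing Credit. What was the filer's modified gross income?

€8,755 is 8,755/10,300 of the full €10,300, so 1,545/10,300 of the €18,000 range has been used: income = €42,000 + €18,000 × 1,545/10,300 = €44,700.

€44,700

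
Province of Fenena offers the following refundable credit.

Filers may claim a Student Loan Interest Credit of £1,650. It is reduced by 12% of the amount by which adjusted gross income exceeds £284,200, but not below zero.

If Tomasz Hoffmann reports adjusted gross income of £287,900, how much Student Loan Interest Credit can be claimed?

Student Loan Interest Credit: 12% of the £3,700 excess over £284,200 is £444; credit = £1,650 − £444 = £1,206.

£1,206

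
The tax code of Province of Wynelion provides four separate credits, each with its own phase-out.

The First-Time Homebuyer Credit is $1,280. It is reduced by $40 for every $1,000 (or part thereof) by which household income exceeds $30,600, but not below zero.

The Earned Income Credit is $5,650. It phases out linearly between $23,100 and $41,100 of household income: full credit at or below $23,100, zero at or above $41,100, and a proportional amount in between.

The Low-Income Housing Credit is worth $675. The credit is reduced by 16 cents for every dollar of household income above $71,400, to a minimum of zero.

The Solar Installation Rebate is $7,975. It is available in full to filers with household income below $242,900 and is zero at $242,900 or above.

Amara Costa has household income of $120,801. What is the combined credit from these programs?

First-Time Homebuyer Credit: income exceeds $30,600 by $90,201 → 91 increments × $40 = $3,640 ≥ base, so the credit is $0.
Earned Income Credit: $120,801 is at or above $41,100, so the credit is $0.
Low-Income Housing Credit: 16% of the $49,401 excess over $71,400 is $7,904.16 ≥ base, so the credit is $0.
Solar Installation Rebate: $120,801 is below the $242,900 cutoff, so the full $7,975 applies.
Total: $0 + $0 + $0 + $7,975 = $7,975.

$7,975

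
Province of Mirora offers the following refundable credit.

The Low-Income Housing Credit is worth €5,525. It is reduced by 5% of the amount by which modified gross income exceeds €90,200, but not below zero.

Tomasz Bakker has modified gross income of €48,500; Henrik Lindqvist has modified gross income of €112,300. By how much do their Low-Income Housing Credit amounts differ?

Tomasz (€48,500): Low-Income Housing Credit: €48,500 is at or below the €90,200 threshold, so the full €5,525 applies.
Henrik (€112,300): Low-Income Housing Credit: 5% of the €22,100 excess over €90,200 is €1,105; credit = €5,525 − €1,105 = €4,420.
Difference: |€5,525 − €4,420| = €1,105.

€1,105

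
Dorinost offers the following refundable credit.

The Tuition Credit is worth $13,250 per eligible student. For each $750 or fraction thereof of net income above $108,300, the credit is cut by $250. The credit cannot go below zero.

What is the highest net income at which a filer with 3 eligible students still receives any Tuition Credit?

Full credit = 3 × $13,250 = $39,750.
After 158 increments the reduction is 158 × $250 = $39,500, leaving $250; one more increment wipes it out. Increment 158 ends at excess 158 × $750 = $118,500, so the highest qualifying income is $108,300 + $118,500 = $226,800.

$226,800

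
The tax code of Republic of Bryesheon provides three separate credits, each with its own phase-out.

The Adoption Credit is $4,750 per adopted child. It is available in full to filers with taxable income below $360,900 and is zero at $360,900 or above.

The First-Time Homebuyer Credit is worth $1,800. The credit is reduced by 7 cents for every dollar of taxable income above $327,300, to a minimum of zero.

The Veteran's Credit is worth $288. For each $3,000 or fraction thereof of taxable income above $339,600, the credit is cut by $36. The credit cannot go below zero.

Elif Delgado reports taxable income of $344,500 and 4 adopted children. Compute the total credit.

$19,812

Adoption Credit: base = 4 × $4,750 = $19,000. $344,500 is below the $360,900 cutoff, so the full $19,000 applies.
First-Time Homebuyer Credit: 7% of the $17,200 excess over $327,300 is $1,204; credit = $1,800 − $1,204 = $596.
Veteran's Credit: income exceeds $339,600 by $4,900, which is 2 full-or-partial $3,000 increments; reduction = 2 × $36 = $72, leaving $216.
Total: $19,000 + $596 + $216 = $19,812.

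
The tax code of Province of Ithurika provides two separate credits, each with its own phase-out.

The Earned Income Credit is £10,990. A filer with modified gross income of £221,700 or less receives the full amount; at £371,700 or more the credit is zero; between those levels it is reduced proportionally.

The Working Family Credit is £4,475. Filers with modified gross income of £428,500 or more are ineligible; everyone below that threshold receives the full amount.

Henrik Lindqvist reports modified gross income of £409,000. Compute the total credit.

£4,475

Earned Income Credit: £409,000 is at or above £371,700, so the credit is £0.
Working Family Credit: £409,000 is below the £428,500 cutoff, so the full £4,475 applies.
Total: £0 + £4,475 = £4,475.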